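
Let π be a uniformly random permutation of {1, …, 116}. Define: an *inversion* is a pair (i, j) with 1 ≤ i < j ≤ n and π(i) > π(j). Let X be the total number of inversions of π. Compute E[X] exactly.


Write X = Σ X_I over the C(116, 2) = 6670 pairs i < j, with X_I the indicator of one inversion.
There are 6670 indicators.
For each fixed pair i < j, the values π(i) and π(j) are two distinct elements of {1, …, 116} in uniformly random order; by symmetry P[π(i) > π(j)] = 1/2.
By linearity: E[X] = 6670 · (1/2) = C(116, 2) · (1/2) = 6670/2 = 3335 ≈ 3335.000000.

E[X] = 3335 = 3335.000000.


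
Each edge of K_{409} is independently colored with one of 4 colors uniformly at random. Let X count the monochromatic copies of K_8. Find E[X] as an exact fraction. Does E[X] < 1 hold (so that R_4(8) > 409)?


E[X] = C(409, 8) · 4^{1 − 28} = 18128041135797879 · 4^{−27} = 18128041135797879/18014398509481984.
As a reduced fraction: E[X] = 18128041135797879/18014398509481984 ≈ 1.006.
Is E[X] < 1? NO.
Since E[X] ≥ 1, the first-moment bound is inconclusive at n = 409; it does NOT by itself certify R_4(8) > 409.

E[X] = 18128041135797879/18014398509481984 ≈ 1.006; E[X] ≥ 1; first-moment method inconclusive here.


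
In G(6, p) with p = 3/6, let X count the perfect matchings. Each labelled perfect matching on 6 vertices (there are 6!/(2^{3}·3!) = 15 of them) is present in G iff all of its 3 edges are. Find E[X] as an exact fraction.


K_6 has 6!/(2^{3}·3!) = 15 labelled perfect matchings.
For each such perfect matching H, let X_H = 1 if all 3 edges of H are present in G. Then P[X_H = 1] = p^{3} = (1/2)^{3} = 1/8.
By linearity of expectation: E[X] = Σ_H E[X_H] = 15 · p^{3} = 15 · 1/8 = 15/8.
Numerically: E[X] ≈ 1.875.

E[X] = 15 · (1/2)^{3} = 15/8 ≈ 1.875.


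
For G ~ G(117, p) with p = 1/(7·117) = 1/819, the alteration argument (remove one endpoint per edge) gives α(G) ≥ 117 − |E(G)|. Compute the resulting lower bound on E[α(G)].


E[|E(G)|] = C(117, 2)·p = 6786 · (1/819) = 58/7.
E[α(G)] ≥ n − E[|E(G)|] = 117 − 58/7 = 761/7.
Numerically: ≈ 108.714286.
(This is only a lower bound; the true E[α(G)] may be larger.)

E[α(G)] ≥ 761/7 ≈ 108.714286.


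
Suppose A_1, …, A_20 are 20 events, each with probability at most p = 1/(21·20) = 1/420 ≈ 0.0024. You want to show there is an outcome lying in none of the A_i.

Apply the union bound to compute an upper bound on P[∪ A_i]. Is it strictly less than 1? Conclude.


Union bound: P[∪_{i=1}^{20} A_i] ≤ Σ_i P[A_i] ≤ 20·p = 20·(1/420) = 1/21.
Numerically: 1/21 ≈ 0.0476.
Is 1/21 < 1? YES.
Since P[∪ A_i] ≤ 1/21 < 1, the complement has P[∩ A_i^c] ≥ 1 − 1/21 = 20/21 > 0, so some outcome avoids every A_i.

20·p = 1/21 ≈ 0.0476; existence CERTIFIED by the union bound.


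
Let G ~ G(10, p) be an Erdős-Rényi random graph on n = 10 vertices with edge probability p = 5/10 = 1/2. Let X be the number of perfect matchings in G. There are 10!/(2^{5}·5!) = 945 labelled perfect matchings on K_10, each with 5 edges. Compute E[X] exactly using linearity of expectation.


K_10 has 10!/(2^{5}·5!) = 945 labelled perfect matchings.
For each such perfect matching H, let X_H = 1 if all 5 edges of H are present in G. Then P[X_H = 1] = p^{5} = (1/2)^{5} = 1/32.
By linearity: E[X] = Σ_H E[X_H] = 945 · p^{5} = 945 · 1/32 = 945/32.
Numerically: E[X] ≈ 29.5.

E[X] = 945 · (1/2)^{5} = 945/32 ≈ 29.5.


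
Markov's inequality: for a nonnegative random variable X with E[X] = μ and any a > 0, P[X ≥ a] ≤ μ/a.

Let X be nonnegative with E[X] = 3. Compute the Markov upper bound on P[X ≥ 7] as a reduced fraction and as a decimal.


μ = E[X] = 3, a = 7.
Markov: P[X ≥ 7] ≤ μ/a = (3)/7 = 3/7.
Numerically: ≈ 0.428571.
(Since a = 7 > μ = 3.000000, the bound 3/7 is < 1 and informative.)

P[X ≥ 7] ≤ 3/7 ≈ 0.428571.


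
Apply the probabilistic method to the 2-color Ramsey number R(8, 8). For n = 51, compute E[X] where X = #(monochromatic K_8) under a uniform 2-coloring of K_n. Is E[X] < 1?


E[X] = C(51, 8) · 2^{1 − 28} = 636763050 · 2^{−27} = 636763050/134217728.
As a reduced fraction: E[X] = 318381525/67108864 ≈ 4.74425.
Is E[X] < 1? NO.
Since E[X] ≥ 1, the first-moment bound is inconclusive at n = 51; it does NOT by itself certify R(8, 8) > 51.

E[X] = 318381525/67108864 ≈ 4.74425; E[X] ≥ 1; first-moment method inconclusive here.


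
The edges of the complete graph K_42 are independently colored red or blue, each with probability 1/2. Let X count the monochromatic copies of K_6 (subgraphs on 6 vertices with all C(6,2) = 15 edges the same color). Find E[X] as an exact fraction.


Let X = Σ_S X_S over the C(42, 6) = 5245786 subsets S of size 6, where X_S = 1 if the K_6 on S is monochromatic.
For a fixed S, the K_6 on S has C(6, 2) = 15 edges. P[all 15 edges red] = (1/2)^15, and likewise for blue, so P[monochromatic] = 2·(1/2)^15 = 2^{1 − 15} = 1/16384.
By linearity: E[X] = C(42, 6) · 2^{1 − 15} = 5245786 · 1/16384 = 2622893/8192.
Numerically: E[X] ≈ 320.177368.

E[X] = C(42,6)·2^(1−C(6,2)) = 2622893/8192 ≈ 320.177368.


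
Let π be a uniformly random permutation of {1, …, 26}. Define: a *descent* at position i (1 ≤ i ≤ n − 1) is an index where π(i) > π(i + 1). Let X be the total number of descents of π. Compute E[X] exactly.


Write X = Σ X_I over i = 1, …, 25, with X_I the indicator of one descent.
There are 25 indicators.
For each fixed i, the pair (π(i), π(i+1)) is a uniformly random ordered pair of distinct values from {1, …, 26}; by symmetry P[π(i) > π(i+1)] = 1/2.
By linearity: E[X] = 25 · (1/2) = (26 − 1) · (1/2) = 25/2 ≈ 12.500000.

E[X] = 25/2 = 12.500000.


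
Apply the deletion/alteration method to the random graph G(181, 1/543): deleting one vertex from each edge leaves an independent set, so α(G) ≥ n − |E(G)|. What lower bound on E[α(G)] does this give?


E[|E(G)|] = C(181, 2)·p = 16290 · (1/543) = 30.
E[α(G)] ≥ n − E[|E(G)|] = 181 − 30 = 151.
Numerically: ≈ 151.00000.
(This is only a lower bound; the true E[α(G)] may be larger.)

E[α(G)] ≥ 151 ≈ 151.00000.


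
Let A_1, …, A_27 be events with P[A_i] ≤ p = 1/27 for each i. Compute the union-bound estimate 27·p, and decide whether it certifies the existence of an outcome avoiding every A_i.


Union bound: P[∪_{i=1}^{27} A_i] ≤ Σ_i P[A_i] ≤ 27·p = 27·(1/27) = 1.
Numerically: 1 ≈ 1.00000.
Is 1 < 1? NO.
Since the bound 1 is ≥ 1, the union bound is uninformative here; it does NOT by itself certify existence.

27·p = 1 ≈ 1.00000; existence NOT certified by the union bound.


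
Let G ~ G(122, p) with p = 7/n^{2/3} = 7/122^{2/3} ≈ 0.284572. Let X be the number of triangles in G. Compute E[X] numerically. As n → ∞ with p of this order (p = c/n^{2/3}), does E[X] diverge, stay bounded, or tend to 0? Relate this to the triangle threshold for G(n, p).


Number of potential triangles: C(122, 3) = 295240.
Each occurs with probability p³ ≈ (0.284572)³ ≈ 2.30448804e-02.
By linearity: E[X] = C(122, 3)·p³ ≈ 295240 · 2.30448804e-02 ≈ 6803.770492.
Since α = 2/3 < 1, p = c/n^{2/3} ≫ 1/n is above the triangle threshold p ~ 1/n. Asymptotically E[X] ~ (c³/6)·n^{3(1−α)} = (7³/6)·n^{1} → ∞; triangles are abundant w.h.p.

E[X] ≈ 6803.770492; in regime p = Θ(1/n^{2/3}) E[X] diverges (above the triangle threshold p ~ 1/n).


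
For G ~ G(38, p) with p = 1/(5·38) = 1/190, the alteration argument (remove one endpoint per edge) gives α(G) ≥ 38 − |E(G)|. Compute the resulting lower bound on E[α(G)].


E[|E(G)|] = C(38, 2)·p = 703 · (1/190) = 37/10.
E[α(G)] ≥ n − E[|E(G)|] = 38 − 37/10 = 343/10.
Numerically: ≈ 34.30000.
(This is only a lower bound; the true E[α(G)] may be larger.)

E[α(G)] ≥ 343/10 ≈ 34.30000.


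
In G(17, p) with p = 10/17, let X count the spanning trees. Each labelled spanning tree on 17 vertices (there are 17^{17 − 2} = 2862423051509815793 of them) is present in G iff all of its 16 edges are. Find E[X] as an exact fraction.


K_17 has 17^{17 − 2} = 2862423051509815793 labelled spanning trees.
For each such spanning tree H, let X_H = 1 if all 16 edges of H are present in G. Then P[X_H = 1] = p^{16} = (10/17)^{16} = 10000000000000000/48661191875666868481.
Summing the indicators: E[X] = Σ_H E[X_H] = 2862423051509815793 · p^{16} = 2862423051509815793 · 10000000000000000/48661191875666868481 = 10000000000000000/17.
Numerically: E[X] ≈ 5.88e+14.

E[X] = 2862423051509815793 · (10/17)^{16} = 10000000000000000/17 ≈ 5.88e+14.


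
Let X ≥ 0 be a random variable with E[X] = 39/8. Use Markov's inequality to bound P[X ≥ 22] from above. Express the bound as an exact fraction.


μ = E[X] = 39/8, a = 22.
Markov: P[X ≥ 22] ≤ μ/a = (39/8)/22 = 39/176.
Numerically: ≈ 0.2216.
(Since a = 22 > μ = 4.8750, the bound 39/176 is < 1 and informative.)

P[X ≥ 22] ≤ 39/176 ≈ 0.2216.


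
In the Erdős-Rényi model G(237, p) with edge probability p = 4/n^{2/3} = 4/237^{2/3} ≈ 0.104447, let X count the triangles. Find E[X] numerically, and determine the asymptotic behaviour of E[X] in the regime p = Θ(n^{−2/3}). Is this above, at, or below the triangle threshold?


Number of potential triangles: C(237, 3) = 2190670.
Each occurs with probability p³ ≈ (0.104447)³ ≈ 1.13941854e-03.
By linearity: E[X] = C(237, 3)·p³ ≈ 2190670 · 1.13941854e-03 ≈ 2496.090014.
Since α = 2/3 < 1, p = c/n^{2/3} ≫ 1/n is above the triangle threshold p ~ 1/n. Asymptotically E[X] ~ (c³/6)·n^{3(1−α)} = (4³/6)·n^{1} → ∞; triangles are abundant w.h.p.

E[X] ≈ 2496.090014; in regime p = Θ(1/n^{2/3}) E[X] diverges (above the triangle threshold p ~ 1/n).


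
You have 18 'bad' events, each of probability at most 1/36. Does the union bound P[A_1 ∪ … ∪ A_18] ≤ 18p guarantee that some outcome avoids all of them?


Union bound: P[∪_{i=1}^{18} A_i] ≤ Σ_i P[A_i] ≤ 18·p = 18·(1/36) = 1/2.
Numerically: 1/2 ≈ 0.5000000.
Is 1/2 < 1? YES.
Since P[∪ A_i] ≤ 1/2 < 1, the complement has P[∩ A_i^c] ≥ 1 − 1/2 = 1/2 > 0, so some outcome avoids every A_i.

18·p = 1/2 ≈ 0.5000000; existence CERTIFIED by the union bound.


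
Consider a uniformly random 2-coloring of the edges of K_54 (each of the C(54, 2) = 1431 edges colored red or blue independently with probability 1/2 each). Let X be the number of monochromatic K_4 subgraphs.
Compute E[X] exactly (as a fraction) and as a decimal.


Let X = Σ_S X_S over the C(54, 4) = 316251 subsets S of size 4, where X_S = 1 if the K_4 on S is monochromatic.
For a fixed S, the K_4 on S has C(4, 2) = 6 edges. P[all 6 edges red] = (1/2)^6, and likewise for blue, so P[monochromatic] = 2·(1/2)^6 = 2^{1 − 6} = 1/32.
By linearity: E[X] = C(54, 4) · 2^{1 − 6} = 316251 · 1/32 = 316251/32.
Numerically: E[X] ≈ 9882.84375.

E[X] = C(54,4)·2^(1−C(4,2)) = 316251/32 ≈ 9882.84375.


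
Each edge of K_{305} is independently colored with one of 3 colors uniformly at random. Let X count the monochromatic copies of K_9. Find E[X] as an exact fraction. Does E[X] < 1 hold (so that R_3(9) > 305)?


E[X] = C(305, 9) · 3^{1 − 36} = 55871664980896050 · 3^{−35} = 55871664980896050/50031545098999707.
As a reduced fraction: E[X] = 18623888326965350/16677181699666569 ≈ 1.11673.
Is E[X] < 1? NO.
Since E[X] ≥ 1, the first-moment bound is inconclusive at n = 305; it does NOT by itself certify R_3(9) > 305.

E[X] = 18623888326965350/16677181699666569 ≈ 1.11673; E[X] ≥ 1; first-moment method inconclusive here.


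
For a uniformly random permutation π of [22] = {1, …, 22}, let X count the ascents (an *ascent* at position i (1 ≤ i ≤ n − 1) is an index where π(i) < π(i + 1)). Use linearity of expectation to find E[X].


Write X = Σ X_I over i = 1, …, 21, with X_I the indicator of one ascent.
There are 21 indicators.
For each fixed i, the pair (π(i), π(i+1)) is a uniformly random ordered pair of distinct values from {1, …, 22}; by symmetry P[π(i) < π(i+1)] = 1/2.
By linearity: E[X] = 21 · (1/2) = (22 − 1) · (1/2) = 21/2 ≈ 10.500.

E[X] = 21/2 = 10.500.


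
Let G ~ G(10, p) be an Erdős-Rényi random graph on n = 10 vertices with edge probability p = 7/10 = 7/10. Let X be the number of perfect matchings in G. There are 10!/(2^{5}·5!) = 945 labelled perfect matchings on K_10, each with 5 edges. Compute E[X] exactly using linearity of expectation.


K_10 has 10!/(2^{5}·5!) = 945 labelled perfect matchings.
For each such perfect matching H, let X_H = 1 if all 5 edges of H are present in G. Then P[X_H = 1] = p^{5} = (7/10)^{5} = 16807/100000.
Summing the indicators: E[X] = Σ_H E[X_H] = 945 · p^{5} = 945 · 16807/100000 = 3176523/20000.
Numerically: E[X] ≈ 158.826.

E[X] = 945 · (7/10)^{5} = 3176523/20000 ≈ 158.826.


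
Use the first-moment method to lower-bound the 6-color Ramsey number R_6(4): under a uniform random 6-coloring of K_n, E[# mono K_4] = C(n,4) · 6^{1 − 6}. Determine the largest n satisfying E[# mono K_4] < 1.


We need C(n, 4) · 6^{1 − 6} < 1, i.e. C(n, 4) < 6^{6 − 1} = 7776.
Check values of n near the boundary:
  n = 16: C(16, 4) = 1820; 1820 < 7776? YES
  n = 17: C(17, 4) = 2380; 2380 < 7776? YES
  n = 18: C(18, 4) = 3060; 3060 < 7776? YES
  n = 19: C(19, 4) = 3876; 3876 < 7776? YES
  n = 20: C(20, 4) = 4845; 4845 < 7776? YES
  n = 21: C(21, 4) = 5985; 5985 < 7776? YES
  n = 22: C(22, 4) = 7315; 7315 < 7776? YES
  n = 23: C(23, 4) = 8855; 8855 < 7776? NO
  n = 24: C(24, 4) = 10626; 10626 < 7776? NO
  n = 25: C(25, 4) = 12650; 12650 < 7776? NO
The largest n with C(n, 4) < 7776 is n = 22 (where E[X] = 7315/7776 ≈ 0.94072). Hence R_6(4) > 22, i.e. R_6(4) ≥ 23.

Largest n = 22; hence R_6(4) > 22.


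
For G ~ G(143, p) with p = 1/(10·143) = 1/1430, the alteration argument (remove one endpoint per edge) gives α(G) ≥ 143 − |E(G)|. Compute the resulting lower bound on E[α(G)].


E[|E(G)|] = C(143, 2)·p = 10153 · (1/1430) = 71/10.
E[α(G)] ≥ n − E[|E(G)|] = 143 − 71/10 = 1359/10.
Numerically: ≈ 135.900000.
(This is only a lower bound; the true E[α(G)] may be larger.)

E[α(G)] ≥ 1359/10 ≈ 135.900000.


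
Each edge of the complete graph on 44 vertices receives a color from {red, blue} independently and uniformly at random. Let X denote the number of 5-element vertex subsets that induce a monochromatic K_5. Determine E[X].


Let X = Σ_S X_S over the C(44, 5) = 1086008 subsets S of size 5, where X_S = 1 if the K_5 on S is monochromatic.
For a fixed S, the K_5 on S has C(5, 2) = 10 edges. P[all 10 edges red] = (1/2)^10, and likewise for blue, so P[monochromatic] = 2·(1/2)^10 = 2^{1 − 10} = 1/512.
By linearity of expectation: E[X] = C(44, 5) · 2^{1 − 10} = 1086008 · 1/512 = 135751/64.
Numerically: E[X] ≈ 2121.109375.

E[X] = C(44,5)·2^(1−C(5,2)) = 135751/64 ≈ 2121.109375.


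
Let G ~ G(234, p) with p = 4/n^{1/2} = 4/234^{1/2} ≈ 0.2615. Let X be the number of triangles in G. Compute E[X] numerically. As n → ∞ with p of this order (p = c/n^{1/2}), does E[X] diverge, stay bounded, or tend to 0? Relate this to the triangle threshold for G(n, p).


Number of potential triangles: C(234, 3) = 2108184.
Each occurs with probability p³ ≈ (0.2615)³ ≈ 1.787953e-02.
By linearity: E[X] = C(234, 3)·p³ ≈ 2108184 · 1.787953e-02 ≈ 37693.3468.
Since α = 1/2 < 1, p = c/n^{1/2} ≫ 1/n is above the triangle threshold p ~ 1/n. Asymptotically E[X] ~ (c³/6)·n^{3(1−α)} = (4³/6)·n^{1.5} → ∞; triangles are abundant w.h.p.

E[X] ≈ 37693.3468; in regime p = Θ(1/n^{1/2}) E[X] diverges (above the triangle threshold p ~ 1/n).


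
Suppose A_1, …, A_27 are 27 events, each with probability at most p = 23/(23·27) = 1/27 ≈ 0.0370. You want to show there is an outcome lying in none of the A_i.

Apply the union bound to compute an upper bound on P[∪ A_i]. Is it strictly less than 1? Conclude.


Union bound: P[∪_{i=1}^{27} A_i] ≤ Σ_i P[A_i] ≤ 27·p = 27·(1/27) = 1.
Numerically: 1 ≈ 1.0000.
Is 1 < 1? NO.
Since the bound 1 is ≥ 1, the union bound is uninformative here; it does NOT by itself certify existence.

27·p = 1 ≈ 1.0000; existence NOT certified by the union bound.


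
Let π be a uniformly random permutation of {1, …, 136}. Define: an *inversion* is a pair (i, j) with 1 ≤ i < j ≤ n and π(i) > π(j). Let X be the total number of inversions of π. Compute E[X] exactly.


Write X = Σ X_I over the C(136, 2) = 9180 pairs i < j, with X_I the indicator of one inversion.
There are 9180 indicators.
For each fixed pair i < j, the values π(i) and π(j) are two distinct elements of {1, …, 136} in uniformly random order; by symmetry P[π(i) > π(j)] = 1/2.
By linearity: E[X] = 9180 · (1/2) = C(136, 2) · (1/2) = 9180/2 = 4590 ≈ 4590.000.

E[X] = 4590 = 4590.000.


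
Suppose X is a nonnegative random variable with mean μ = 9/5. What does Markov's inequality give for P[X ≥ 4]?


μ = E[X] = 9/5, a = 4.
Markov: P[X ≥ 4] ≤ μ/a = (9/5)/4 = 9/20.
Numerically: ≈ 0.450000.
(Since a = 4 > μ = 1.800000, the bound 9/20 is < 1 and informative.)

P[X ≥ 4] ≤ 9/20 ≈ 0.450000.


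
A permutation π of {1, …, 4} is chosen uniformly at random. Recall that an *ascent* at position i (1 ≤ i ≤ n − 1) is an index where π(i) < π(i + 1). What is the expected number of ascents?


Write X = Σ X_I over i = 1, …, 3, with X_I the indicator of one ascent.
There are 3 indicators.
For each fixed i, the pair (π(i), π(i+1)) is a uniformly random ordered pair of distinct values from {1, …, 4}; by symmetry P[π(i) < π(i+1)] = 1/2.
By linearity: E[X] = 3 · (1/2) = (4 − 1) · (1/2) = 3/2 ≈ 1.5000.

E[X] = 3/2 = 1.5000.


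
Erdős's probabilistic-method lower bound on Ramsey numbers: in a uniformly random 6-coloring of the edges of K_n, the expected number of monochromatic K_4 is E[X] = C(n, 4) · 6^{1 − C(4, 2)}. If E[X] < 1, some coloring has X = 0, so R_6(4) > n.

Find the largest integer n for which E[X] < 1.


We need C(n, 4) · 6^{1 − 6} < 1, i.e. C(n, 4) < 6^{6 − 1} = 7776.
Check values of n near the boundary:
  n = 16: C(16, 4) = 1820; 1820 < 7776? YES
  n = 17: C(17, 4) = 2380; 2380 < 7776? YES
  n = 18: C(18, 4) = 3060; 3060 < 7776? YES
  n = 19: C(19, 4) = 3876; 3876 < 7776? YES
  n = 20: C(20, 4) = 4845; 4845 < 7776? YES
  n = 21: C(21, 4) = 5985; 5985 < 7776? YES
  n = 22: C(22, 4) = 7315; 7315 < 7776? YES
  n = 23: C(23, 4) = 8855; 8855 < 7776? NO
  n = 24: C(24, 4) = 10626; 10626 < 7776? NO
The largest n with C(n, 4) < 7776 is n = 22 (where E[X] = 7315/7776 ≈ 0.9407). Hence R_6(4) > 22, i.e. R_6(4) ≥ 23.

Largest n = 22; hence R_6(4) > 22.


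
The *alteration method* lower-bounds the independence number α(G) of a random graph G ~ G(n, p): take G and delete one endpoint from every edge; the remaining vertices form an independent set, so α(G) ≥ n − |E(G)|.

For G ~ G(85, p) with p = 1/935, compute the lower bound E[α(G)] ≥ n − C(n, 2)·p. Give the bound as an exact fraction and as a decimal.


E[|E(G)|] = C(85, 2)·p = 3570 · (1/935) = 42/11.
E[α(G)] ≥ n − E[|E(G)|] = 85 − 42/11 = 893/11.
Numerically: ≈ 81.182.
(This is only a lower bound; the true E[α(G)] may be larger.)

E[α(G)] ≥ 893/11 ≈ 81.182.


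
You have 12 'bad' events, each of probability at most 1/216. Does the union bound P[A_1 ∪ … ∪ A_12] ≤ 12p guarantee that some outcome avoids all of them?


Union bound: P[∪_{i=1}^{12} A_i] ≤ Σ_i P[A_i] ≤ 12·p = 12·(1/216) = 1/18.
Numerically: 1/18 ≈ 0.0556.
Is 1/18 < 1? YES.
Since P[∪ A_i] ≤ 1/18 < 1, the complement has P[∩ A_i^c] ≥ 1 − 1/18 = 17/18 > 0, so some outcome avoids every A_i.

12·p = 1/18 ≈ 0.0556; existence CERTIFIED by the union bound.


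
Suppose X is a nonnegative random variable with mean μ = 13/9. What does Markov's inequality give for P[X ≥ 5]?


μ = E[X] = 13/9, a = 5.
Markov: P[X ≥ 5] ≤ μ/a = (13/9)/5 = 13/45.
Numerically: ≈ 0.2889.
(Since a = 5 > μ = 1.4444, the bound 13/45 is < 1 and informative.)

P[X ≥ 5] ≤ 13/45 ≈ 0.2889.


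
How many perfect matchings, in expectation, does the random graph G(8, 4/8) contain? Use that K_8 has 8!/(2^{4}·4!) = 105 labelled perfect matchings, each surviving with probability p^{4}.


K_8 has 8!/(2^{4}·4!) = 105 labelled perfect matchings.
For each such perfect matching H, let X_H = 1 if all 4 edges of H are present in G. Then P[X_H = 1] = p^{4} = (1/2)^{4} = 1/16.
Summing the indicators: E[X] = Σ_H E[X_H] = 105 · p^{4} = 105 · 1/16 = 105/16.
Numerically: E[X] ≈ 6.5625.

E[X] = 105 · (1/2)^{4} = 105/16 ≈ 6.5625.


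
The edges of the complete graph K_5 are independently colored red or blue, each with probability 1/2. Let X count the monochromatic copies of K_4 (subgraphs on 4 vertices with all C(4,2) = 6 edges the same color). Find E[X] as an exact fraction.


Let X = Σ_S X_S over the C(5, 4) = 5 subsets S of size 4, where X_S = 1 if the K_4 on S is monochromatic.
For a fixed S, the K_4 on S has C(4, 2) = 6 edges. P[all 6 edges red] = (1/2)^6, and likewise for blue, so P[monochromatic] = 2·(1/2)^6 = 2^{1 − 6} = 1/32.
By linearity of expectation: E[X] = C(5, 4) · 2^{1 − 6} = 5 · 1/32 = 5/32.
Numerically: E[X] ≈ 0.156250.

E[X] = C(5,4)·2^(1−C(4,2)) = 5/32 ≈ 0.156250.


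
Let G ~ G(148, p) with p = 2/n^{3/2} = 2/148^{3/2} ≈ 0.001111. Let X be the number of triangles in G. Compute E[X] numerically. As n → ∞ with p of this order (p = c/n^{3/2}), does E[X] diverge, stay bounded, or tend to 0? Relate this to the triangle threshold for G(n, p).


Number of potential triangles: C(148, 3) = 529396.
Each occurs with probability p³ ≈ (0.001111)³ ≈ 1.370605e-09.
By linearity: E[X] = C(148, 3)·p³ ≈ 529396 · 1.370605e-09 ≈ 0.0007.
Since α = 3/2 > 1, p = c/n^{3/2} = o(1/n) is below the triangle threshold p ~ 1/n. Asymptotically E[X] ~ (c³/6)·n^{3(1−α)} = (2³/6)·n^{-1.5} → 0, so by Markov's inequality G has no triangles w.h.p.

E[X] ≈ 0.0007; in regime p = Θ(1/n^{3/2}) E[X] tends to 0 (below the triangle threshold p ~ 1/n).


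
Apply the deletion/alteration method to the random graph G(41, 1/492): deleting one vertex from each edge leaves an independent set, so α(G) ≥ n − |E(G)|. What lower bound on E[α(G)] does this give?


E[|E(G)|] = C(41, 2)·p = 820 · (1/492) = 5/3.
E[α(G)] ≥ n − E[|E(G)|] = 41 − 5/3 = 118/3.
Numerically: ≈ 39.33333.
(This is only a lower bound; the true E[α(G)] may be larger.)

E[α(G)] ≥ 118/3 ≈ 39.33333.


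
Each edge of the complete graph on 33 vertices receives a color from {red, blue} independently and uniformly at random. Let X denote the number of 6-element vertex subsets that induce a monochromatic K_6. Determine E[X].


Let X = Σ_S X_S over the C(33, 6) = 1107568 subsets S of size 6, where X_S = 1 if the K_6 on S is monochromatic.
For a fixed S, the K_6 on S has C(6, 2) = 15 edges. P[all 15 edges red] = (1/2)^15, and likewise for blue, so P[monochromatic] = 2·(1/2)^15 = 2^{1 − 15} = 1/16384.
By linearity: E[X] = C(33, 6) · 2^{1 − 15} = 1107568 · 1/16384 = 69223/1024.
Numerically: E[X] ≈ 67.6006.

E[X] = C(33,6)·2^(1−C(6,2)) = 69223/1024 ≈ 67.6006.


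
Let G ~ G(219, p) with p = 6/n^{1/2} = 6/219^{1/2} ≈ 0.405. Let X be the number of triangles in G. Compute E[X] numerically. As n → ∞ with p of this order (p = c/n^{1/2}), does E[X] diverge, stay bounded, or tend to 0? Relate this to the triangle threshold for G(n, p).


Number of potential triangles: C(219, 3) = 1726669.
Each occurs with probability p³ ≈ (0.405)³ ≈ 6.66481e-02.
By linearity: E[X] = C(219, 3)·p³ ≈ 1726669 · 6.66481e-02 ≈ 115079.157.
Since α = 1/2 < 1, p = c/n^{1/2} ≫ 1/n is above the triangle threshold p ~ 1/n. Asymptotically E[X] ~ (c³/6)·n^{3(1−α)} = (6³/6)·n^{1.5} → ∞; triangles are abundant w.h.p.

E[X] ≈ 115079.157; in regime p = Θ(1/n^{1/2}) E[X] diverges (above the triangle threshold p ~ 1/n).


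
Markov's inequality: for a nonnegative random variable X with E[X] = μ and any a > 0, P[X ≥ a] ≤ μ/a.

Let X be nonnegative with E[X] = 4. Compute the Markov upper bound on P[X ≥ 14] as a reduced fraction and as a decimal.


μ = E[X] = 4, a = 14.
Markov: P[X ≥ 14] ≤ μ/a = (4)/14 = 2/7.
Numerically: ≈ 0.2857.
(Since a = 14 > μ = 4.0000, the bound 2/7 is < 1 and informative.)

P[X ≥ 14] ≤ 2/7 ≈ 0.2857.


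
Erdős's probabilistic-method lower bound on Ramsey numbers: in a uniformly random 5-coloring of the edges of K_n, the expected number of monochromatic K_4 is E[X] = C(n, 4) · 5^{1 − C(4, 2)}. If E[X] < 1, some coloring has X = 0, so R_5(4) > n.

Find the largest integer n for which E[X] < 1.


We need C(n, 4) · 5^{1 − 6} < 1, i.e. C(n, 4) < 5^{6 − 1} = 3125.
Check values of n near the boundary:
  n = 15: C(15, 4) = 1365; 1365 < 3125? YES
  n = 16: C(16, 4) = 1820; 1820 < 3125? YES
  n = 17: C(17, 4) = 2380; 2380 < 3125? YES
  n = 18: C(18, 4) = 3060; 3060 < 3125? YES
  n = 19: C(19, 4) = 3876; 3876 < 3125? NO
The largest n with C(n, 4) < 3125 is n = 18 (where E[X] = 612/625 ≈ 0.979200). Hence R_5(4) > 18, i.e. R_5(4) ≥ 19.

Largest n = 18; hence R_5(4) > 18.


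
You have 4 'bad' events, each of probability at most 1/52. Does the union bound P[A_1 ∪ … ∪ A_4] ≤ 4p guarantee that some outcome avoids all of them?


Union bound: P[∪_{i=1}^{4} A_i] ≤ Σ_i P[A_i] ≤ 4·p = 4·(1/52) = 1/13.
Numerically: 1/13 ≈ 0.0769.
Is 1/13 < 1? YES.
Since P[∪ A_i] ≤ 1/13 < 1, the complement has P[∩ A_i^c] ≥ 1 − 1/13 = 12/13 > 0, so some outcome avoids every A_i.

4·p = 1/13 ≈ 0.0769; existence CERTIFIED by the union bound.


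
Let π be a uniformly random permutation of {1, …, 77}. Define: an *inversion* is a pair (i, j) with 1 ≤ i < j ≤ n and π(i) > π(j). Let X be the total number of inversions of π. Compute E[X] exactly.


Write X = Σ X_I over the C(77, 2) = 2926 pairs i < j, with X_I the indicator of one inversion.
There are 2926 indicators.
For each fixed pair i < j, the values π(i) and π(j) are two distinct elements of {1, …, 77} in uniformly random order; by symmetry P[π(i) > π(j)] = 1/2.
By linearity: E[X] = 2926 · (1/2) = C(77, 2) · (1/2) = 2926/2 = 1463 ≈ 1463.000.

E[X] = 1463 = 1463.000.


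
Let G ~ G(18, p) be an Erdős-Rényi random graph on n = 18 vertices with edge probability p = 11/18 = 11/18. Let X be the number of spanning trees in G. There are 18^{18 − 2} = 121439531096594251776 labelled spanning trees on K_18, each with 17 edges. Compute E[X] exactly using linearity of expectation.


K_18 has 18^{18 − 2} = 121439531096594251776 labelled spanning trees.
For each such spanning tree H, let X_H = 1 if all 17 edges of H are present in G. Then P[X_H = 1] = p^{17} = (11/18)^{17} = 505447028499293771/2185911559738696531968.
Summing the indicators: E[X] = Σ_H E[X_H] = 121439531096594251776 · p^{17} = 121439531096594251776 · 505447028499293771/2185911559738696531968 = 505447028499293771/18.
Numerically: E[X] ≈ 2.81e+16.

E[X] = 121439531096594251776 · (11/18)^{17} = 505447028499293771/18 ≈ 2.81e+16.


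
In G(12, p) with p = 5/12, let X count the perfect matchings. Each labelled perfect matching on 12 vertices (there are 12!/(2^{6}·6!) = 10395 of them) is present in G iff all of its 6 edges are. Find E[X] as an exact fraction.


K_12 has 12!/(2^{6}·6!) = 10395 labelled perfect matchings.
For each such perfect matching H, let X_H = 1 if all 6 edges of H are present in G. Then P[X_H = 1] = p^{6} = (5/12)^{6} = 15625/2985984.
Summing the indicators: E[X] = Σ_H E[X_H] = 10395 · p^{6} = 10395 · 15625/2985984 = 6015625/110592.
Numerically: E[X] ≈ 54.39.

E[X] = 10395 · (5/12)^{6} = 6015625/110592 ≈ 54.39.


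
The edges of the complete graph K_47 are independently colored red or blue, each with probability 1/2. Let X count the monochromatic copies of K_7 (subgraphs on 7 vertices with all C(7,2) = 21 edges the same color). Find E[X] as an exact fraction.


Let X = Σ_S X_S over the C(47, 7) = 62891499 subsets S of size 7, where X_S = 1 if the K_7 on S is monochromatic.
For a fixed S, the K_7 on S has C(7, 2) = 21 edges. P[all 21 edges red] = (1/2)^21, and likewise for blue, so P[monochromatic] = 2·(1/2)^21 = 2^{1 − 21} = 1/1048576.
By linearity of expectation: E[X] = C(47, 7) · 2^{1 − 21} = 62891499 · 1/1048576 = 62891499/1048576.
Numerically: E[X] ≈ 59.978007.

E[X] = C(47,7)·2^(1−C(7,2)) = 62891499/1048576 ≈ 59.978007.


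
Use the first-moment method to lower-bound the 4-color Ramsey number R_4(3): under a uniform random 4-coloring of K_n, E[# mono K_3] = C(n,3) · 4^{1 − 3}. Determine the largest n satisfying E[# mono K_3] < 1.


We need C(n, 3) · 4^{1 − 3} < 1, i.e. C(n, 3) < 4^{3 − 1} = 16.
Check values of n near the boundary:
  n = 4: C(4, 3) = 4; 4 < 16? YES
  n = 5: C(5, 3) = 10; 10 < 16? YES
  n = 6: C(6, 3) = 20; 20 < 16? NO
The largest n with C(n, 3) < 16 is n = 5 (where E[X] = 5/8 ≈ 0.6250000). Hence R_4(3) > 5, i.e. R_4(3) ≥ 6.

Largest n = 5; hence R_4(3) > 5.


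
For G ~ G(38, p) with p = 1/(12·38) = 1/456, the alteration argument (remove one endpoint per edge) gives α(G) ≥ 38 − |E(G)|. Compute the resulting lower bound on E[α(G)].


E[|E(G)|] = C(38, 2)·p = 703 · (1/456) = 37/24.
E[α(G)] ≥ n − E[|E(G)|] = 38 − 37/24 = 875/24.
Numerically: ≈ 36.4583.
(This is only a lower bound; the true E[α(G)] may be larger.)

E[α(G)] ≥ 875/24 ≈ 36.4583.


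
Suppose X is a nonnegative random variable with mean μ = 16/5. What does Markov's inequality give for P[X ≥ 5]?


μ = E[X] = 16/5, a = 5.
Markov: P[X ≥ 5] ≤ μ/a = (16/5)/5 = 16/25.
Numerically: ≈ 0.640000.
(Since a = 5 > μ = 3.200000, the bound 16/25 is < 1 and informative.)

P[X ≥ 5] ≤ 16/25 ≈ 0.640000.


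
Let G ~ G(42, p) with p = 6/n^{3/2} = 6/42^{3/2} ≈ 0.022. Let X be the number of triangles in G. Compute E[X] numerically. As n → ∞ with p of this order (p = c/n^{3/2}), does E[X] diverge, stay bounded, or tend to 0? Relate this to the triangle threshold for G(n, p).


Number of potential triangles: C(42, 3) = 11480.
Each occurs with probability p³ ≈ (0.022)³ ≈ 1.07110e-05.
By linearity: E[X] = C(42, 3)·p³ ≈ 11480 · 1.07110e-05 ≈ 0.123.
Since α = 3/2 > 1, p = c/n^{3/2} = o(1/n) is below the triangle threshold p ~ 1/n. Asymptotically E[X] ~ (c³/6)·n^{3(1−α)} = (6³/6)·n^{-1.5} → 0, so by Markov's inequality G has no triangles w.h.p.

E[X] ≈ 0.123; in regime p = Θ(1/n^{3/2}) E[X] tends to 0 (below the triangle threshold p ~ 1/n).


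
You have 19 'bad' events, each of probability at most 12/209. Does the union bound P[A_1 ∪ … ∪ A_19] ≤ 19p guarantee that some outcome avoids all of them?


Union bound: P[∪_{i=1}^{19} A_i] ≤ Σ_i P[A_i] ≤ 19·p = 19·(12/209) = 12/11.
Numerically: 12/11 ≈ 1.090909.
Is 12/11 < 1? NO.
Since the bound 12/11 is ≥ 1, the union bound is uninformative here; it does NOT by itself certify existence.

19·p = 12/11 ≈ 1.090909; existence NOT certified by the union bound.


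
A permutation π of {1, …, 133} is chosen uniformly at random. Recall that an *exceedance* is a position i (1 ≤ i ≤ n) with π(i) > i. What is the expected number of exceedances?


Write X = Σ_{i=1}^{133} X_i, where X_i = 1_{π(i) > i}.
For each fixed i, π(i) is uniform over {1, …, 133} (marginal of a uniform permutation), so P[π(i) > i] = (n − i)/n. Summing: Σ_{i=1}^{133} (n − i)/n = (0 + 1 + … + 132)/133 = 133(133 − 1)/(2·133) = (133 − 1)/2.
Hence E[X] = Σ_{i=1}^{133} (133 − i)/133 = 66 ≈ 66.0000.

E[X] = 66 = 66.0000.


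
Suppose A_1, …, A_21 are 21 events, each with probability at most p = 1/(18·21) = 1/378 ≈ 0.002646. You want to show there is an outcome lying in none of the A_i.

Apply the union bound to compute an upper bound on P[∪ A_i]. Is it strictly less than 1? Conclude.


Union bound: P[∪_{i=1}^{21} A_i] ≤ Σ_i P[A_i] ≤ 21·p = 21·(1/378) = 1/18.
Numerically: 1/18 ≈ 0.055556.
Is 1/18 < 1? YES.
Since P[∪ A_i] ≤ 1/18 < 1, the complement has P[∩ A_i^c] ≥ 1 − 1/18 = 17/18 > 0, so some outcome avoids every A_i.

21·p = 1/18 ≈ 0.055556; existence CERTIFIED by the union bound.


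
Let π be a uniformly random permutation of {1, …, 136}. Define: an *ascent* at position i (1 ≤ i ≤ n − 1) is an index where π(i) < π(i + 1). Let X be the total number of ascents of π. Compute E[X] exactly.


Write X = Σ X_I over i = 1, …, 135, with X_I the indicator of one ascent.
There are 135 indicators.
For each fixed i, the pair (π(i), π(i+1)) is a uniformly random ordered pair of distinct values from {1, …, 136}; by symmetry P[π(i) < π(i+1)] = 1/2.
By linearity: E[X] = 135 · (1/2) = (136 − 1) · (1/2) = 135/2 ≈ 67.500000.

E[X] = 135/2 = 67.500000.


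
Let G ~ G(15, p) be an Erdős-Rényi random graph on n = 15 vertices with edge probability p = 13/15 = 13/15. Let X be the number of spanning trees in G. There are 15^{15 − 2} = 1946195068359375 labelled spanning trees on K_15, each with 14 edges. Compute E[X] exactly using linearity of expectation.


K_15 has 15^{15 − 2} = 1946195068359375 labelled spanning trees.
For each such spanning tree H, let X_H = 1 if all 14 edges of H are present in G. Then P[X_H = 1] = p^{14} = (13/15)^{14} = 3937376385699289/29192926025390625.
By linearity: E[X] = Σ_H E[X_H] = 1946195068359375 · p^{14} = 1946195068359375 · 3937376385699289/29192926025390625 = 3937376385699289/15.
Numerically: E[X] ≈ 2.62e+14.

E[X] = 1946195068359375 · (13/15)^{14} = 3937376385699289/15 ≈ 2.62e+14.


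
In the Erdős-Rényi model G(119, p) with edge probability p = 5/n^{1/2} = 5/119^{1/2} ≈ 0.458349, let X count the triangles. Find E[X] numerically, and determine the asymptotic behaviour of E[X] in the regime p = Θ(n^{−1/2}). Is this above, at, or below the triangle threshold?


Number of potential triangles: C(119, 3) = 273819.
Each occurs with probability p³ ≈ (0.458349)³ ≈ 9.62918589e-02.
By linearity: E[X] = C(119, 3)·p³ ≈ 273819 · 9.62918589e-02 ≈ 26366.540521.
Since α = 1/2 < 1, p = c/n^{1/2} ≫ 1/n is above the triangle threshold p ~ 1/n. Asymptotically E[X] ~ (c³/6)·n^{3(1−α)} = (5³/6)·n^{1.5} → ∞; triangles are abundant w.h.p.

E[X] ≈ 26366.540521; in regime p = Θ(1/n^{1/2}) E[X] diverges (above the triangle threshold p ~ 1/n).


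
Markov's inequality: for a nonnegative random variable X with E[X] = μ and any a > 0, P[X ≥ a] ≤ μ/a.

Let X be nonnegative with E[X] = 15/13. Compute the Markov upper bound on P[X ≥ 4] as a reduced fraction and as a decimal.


μ = E[X] = 15/13, a = 4.
Markov: P[X ≥ 4] ≤ μ/a = (15/13)/4 = 15/52.
Numerically: ≈ 0.28846.
(Since a = 4 > μ = 1.15385, the bound 15/52 is < 1 and informative.)

P[X ≥ 4] ≤ 15/52 ≈ 0.28846.


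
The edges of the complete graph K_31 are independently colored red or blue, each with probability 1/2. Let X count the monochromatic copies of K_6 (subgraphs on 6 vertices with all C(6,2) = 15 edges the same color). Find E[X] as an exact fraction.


Let X = Σ_S X_S over the C(31, 6) = 736281 subsets S of size 6, where X_S = 1 if the K_6 on S is monochromatic.
For a fixed S, the K_6 on S has C(6, 2) = 15 edges. P[all 15 edges red] = (1/2)^15, and likewise for blue, so P[monochromatic] = 2·(1/2)^15 = 2^{1 − 15} = 1/16384.
By linearity: E[X] = C(31, 6) · 2^{1 − 15} = 736281 · 1/16384 = 736281/16384.
Numerically: E[X] ≈ 44.93903.

E[X] = C(31,6)·2^(1−C(6,2)) = 736281/16384 ≈ 44.93903.


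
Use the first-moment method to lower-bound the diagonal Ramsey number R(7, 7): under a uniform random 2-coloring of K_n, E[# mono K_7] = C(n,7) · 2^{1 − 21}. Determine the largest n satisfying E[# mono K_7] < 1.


We need C(n, 7) · 2^{1 − 21} < 1, i.e. C(n, 7) < 2^{21 − 1} = 1048576.
Check values of n near the boundary:
  n = 26: C(26, 7) = 657800; 657800 < 1048576? YES
  n = 27: C(27, 7) = 888030; 888030 < 1048576? YES
  n = 28: C(28, 7) = 1184040; 1184040 < 1048576? NO
  n = 29: C(29, 7) = 1560780; 1560780 < 1048576? NO
The largest n with C(n, 7) < 1048576 is n = 27 (where E[X] = 444015/524288 ≈ 0.846891). Hence R(7, 7) > 27, i.e. R(7, 7) ≥ 28.

Largest n = 27; hence R(7, 7) > 27.


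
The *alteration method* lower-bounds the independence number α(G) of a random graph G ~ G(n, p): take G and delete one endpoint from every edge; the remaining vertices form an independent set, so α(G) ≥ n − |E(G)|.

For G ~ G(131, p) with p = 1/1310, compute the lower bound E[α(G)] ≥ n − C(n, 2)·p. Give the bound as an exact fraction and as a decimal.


E[|E(G)|] = C(131, 2)·p = 8515 · (1/1310) = 13/2.
E[α(G)] ≥ n − E[|E(G)|] = 131 − 13/2 = 249/2.
Numerically: ≈ 124.5000.
(This is only a lower bound; the true E[α(G)] may be larger.)

E[α(G)] ≥ 249/2 ≈ 124.5000.


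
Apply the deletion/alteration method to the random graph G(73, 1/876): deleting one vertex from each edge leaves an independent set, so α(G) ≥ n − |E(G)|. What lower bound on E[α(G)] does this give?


E[|E(G)|] = C(73, 2)·p = 2628 · (1/876) = 3.
E[α(G)] ≥ n − E[|E(G)|] = 73 − 3 = 70.
Numerically: ≈ 70.00000.
(This is only a lower bound; the true E[α(G)] may be larger.)

E[α(G)] ≥ 70 ≈ 70.00000.


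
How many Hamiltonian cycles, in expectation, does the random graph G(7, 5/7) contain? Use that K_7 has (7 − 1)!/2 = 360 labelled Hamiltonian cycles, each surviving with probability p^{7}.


K_7 has (7 − 1)!/2 = 360 labelled Hamiltonian cycles.
For each such Hamiltonian cycle H, let X_H = 1 if all 7 edges of H are present in G. Then P[X_H = 1] = p^{7} = (5/7)^{7} = 78125/823543.
Summing the indicators: E[X] = Σ_H E[X_H] = 360 · p^{7} = 360 · 78125/823543 = 28125000/823543.
Numerically: E[X] ≈ 34.15.

E[X] = 360 · (5/7)^{7} = 28125000/823543 ≈ 34.15.


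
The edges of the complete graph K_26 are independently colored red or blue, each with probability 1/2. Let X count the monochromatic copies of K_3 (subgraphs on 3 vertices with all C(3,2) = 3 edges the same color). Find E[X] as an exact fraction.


Let X = Σ_S X_S over the C(26, 3) = 2600 subsets S of size 3, where X_S = 1 if the K_3 on S is monochromatic.
For a fixed S, the K_3 on S has C(3, 2) = 3 edges. P[all 3 edges red] = (1/2)^3, and likewise for blue, so P[monochromatic] = 2·(1/2)^3 = 2^{1 − 3} = 1/4.
Summing: E[X] = C(26, 3) · 2^{1 − 3} = 2600 · 1/4 = 650.
Numerically: E[X] ≈ 650.0000.

E[X] = C(26,3)·2^(1−C(3,2)) = 650 ≈ 650.0000.


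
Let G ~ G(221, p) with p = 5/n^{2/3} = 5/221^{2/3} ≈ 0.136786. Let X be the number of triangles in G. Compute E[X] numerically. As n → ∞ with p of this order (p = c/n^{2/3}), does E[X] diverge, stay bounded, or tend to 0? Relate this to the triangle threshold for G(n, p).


Number of potential triangles: C(221, 3) = 1774630.
Each occurs with probability p³ ≈ (0.136786)³ ≈ 2.55932516e-03.
By linearity: E[X] = C(221, 3)·p³ ≈ 1774630 · 2.55932516e-03 ≈ 4541.855204.
Since α = 2/3 < 1, p = c/n^{2/3} ≫ 1/n is above the triangle threshold p ~ 1/n. Asymptotically E[X] ~ (c³/6)·n^{3(1−α)} = (5³/6)·n^{1} → ∞; triangles are abundant w.h.p.

E[X] ≈ 4541.855204; in regime p = Θ(1/n^{2/3}) E[X] diverges (above the triangle threshold p ~ 1/n).


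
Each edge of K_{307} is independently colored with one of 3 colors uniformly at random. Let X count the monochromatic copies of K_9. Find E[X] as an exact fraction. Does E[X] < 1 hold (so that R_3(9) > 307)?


E[X] = C(307, 9) · 3^{1 − 36} = 59303278327292350 · 3^{−35} = 59303278327292350/50031545098999707.
As a reduced fraction: E[X] = 59303278327292350/50031545098999707 ≈ 1.1853177.
Is E[X] < 1? NO.
Since E[X] ≥ 1, the first-moment bound is inconclusive at n = 307; it does NOT by itself certify R_3(9) > 307.

E[X] = 59303278327292350/50031545098999707 ≈ 1.1853177; E[X] ≥ 1; first-moment method inconclusive here.


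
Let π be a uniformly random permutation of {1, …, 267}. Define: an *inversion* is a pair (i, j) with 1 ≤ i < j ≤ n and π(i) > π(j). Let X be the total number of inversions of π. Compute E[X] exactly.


Write X = Σ X_I over the C(267, 2) = 35511 pairs i < j, with X_I the indicator of one inversion.
There are 35511 indicators.
For each fixed pair i < j, the values π(i) and π(j) are two distinct elements of {1, …, 267} in uniformly random order; by symmetry P[π(i) > π(j)] = 1/2.
By linearity: E[X] = 35511 · (1/2) = C(267, 2) · (1/2) = 35511/2 = 35511/2 ≈ 17755.5000.

E[X] = 35511/2 = 17755.5000.
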